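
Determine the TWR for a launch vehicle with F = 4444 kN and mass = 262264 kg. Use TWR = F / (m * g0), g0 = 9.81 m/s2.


TWR = 4444000 / (262264 * 9.81) = 1.73

1.73


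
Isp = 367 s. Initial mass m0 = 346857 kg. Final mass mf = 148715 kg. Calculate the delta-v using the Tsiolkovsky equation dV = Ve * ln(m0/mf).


Ve = 367 * 9.81 = 3600.27 m/s
dV = 3600.27 * ln(346857/148715) = 3049 m/s

3049 m/s


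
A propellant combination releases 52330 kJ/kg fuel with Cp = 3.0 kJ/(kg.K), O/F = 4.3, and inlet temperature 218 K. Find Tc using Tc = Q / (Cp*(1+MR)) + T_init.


Tc = 52330 / (3.0 * (1 + 4.3)) + 218 = 3509 K

3509 K


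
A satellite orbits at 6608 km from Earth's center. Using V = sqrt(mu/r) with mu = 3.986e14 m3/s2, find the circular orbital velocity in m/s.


V = sqrt(3.986e14 / 6608000) = 7767 m/s

7767 m/s


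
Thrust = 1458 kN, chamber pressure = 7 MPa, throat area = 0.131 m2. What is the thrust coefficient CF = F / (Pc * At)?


CF = 1458000 / (7e6 * 0.131) = 1.59

1.59


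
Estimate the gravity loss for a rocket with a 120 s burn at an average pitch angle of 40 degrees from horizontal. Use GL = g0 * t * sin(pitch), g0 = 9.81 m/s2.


GL = 9.81 * 120 * sin(40 deg) = 757 m/s

757 m/s


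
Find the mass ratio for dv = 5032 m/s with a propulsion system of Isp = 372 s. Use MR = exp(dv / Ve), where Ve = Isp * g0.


Ve = 372 * 9.81 = 3649.32 m/s
MR = exp(5032 / 3649.32) = 3.97

3.97


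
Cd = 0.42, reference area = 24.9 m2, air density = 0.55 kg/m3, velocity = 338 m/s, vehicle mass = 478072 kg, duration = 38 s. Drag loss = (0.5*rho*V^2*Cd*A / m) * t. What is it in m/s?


D = 0.5 * 0.55 * 338^2 * 0.42 * 24.9 = 328560.03 N
a = 328560.03 / 478072 = 0.6873 m/s2
dV = 0.6873 * 38 = 26.1 m/s

26.1 m/s


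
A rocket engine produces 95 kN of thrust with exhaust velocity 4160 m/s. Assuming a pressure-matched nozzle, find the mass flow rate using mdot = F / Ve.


mdot = F / Ve = 95000 / 4160 = 22.8 kg/s

22.8 kg/s


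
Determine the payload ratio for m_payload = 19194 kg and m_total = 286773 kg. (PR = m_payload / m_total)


PR = 19194 / 286773 = 0.0669

0.0669


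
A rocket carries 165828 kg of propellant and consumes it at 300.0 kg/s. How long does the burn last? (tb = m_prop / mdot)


tb = 165828 / 300.0 = 552.8 s

552.8 s


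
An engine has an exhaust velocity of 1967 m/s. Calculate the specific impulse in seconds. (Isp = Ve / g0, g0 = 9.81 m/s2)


Isp = Ve / g0 = 1967 / 9.81 = 200.5 s

200.5 s


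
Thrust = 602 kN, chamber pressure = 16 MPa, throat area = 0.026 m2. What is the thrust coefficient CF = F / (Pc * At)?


CF = 602000 / (16e6 * 0.026) = 1.45

1.45


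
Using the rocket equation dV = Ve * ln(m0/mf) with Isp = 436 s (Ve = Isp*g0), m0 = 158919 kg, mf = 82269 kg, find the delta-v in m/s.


Ve = 436 * 9.81 = 4277.16 m/s
dV = 4277.16 * ln(158919/82269) = 2816 m/s

2816 m/s


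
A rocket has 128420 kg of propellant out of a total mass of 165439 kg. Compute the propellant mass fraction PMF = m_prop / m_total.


PMF = 128420 / 165439 = 0.776

0.776


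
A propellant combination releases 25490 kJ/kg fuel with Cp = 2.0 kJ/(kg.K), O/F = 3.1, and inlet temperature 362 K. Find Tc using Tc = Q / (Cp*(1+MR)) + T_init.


Tc = 25490 / (2.0 * (1 + 3.1)) + 362 = 3471 K

3471 K


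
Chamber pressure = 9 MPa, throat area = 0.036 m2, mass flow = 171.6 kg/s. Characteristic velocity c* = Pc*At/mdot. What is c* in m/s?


c* = 9e6 * 0.036 / 171.6 = 1888 m/s

1888 m/s


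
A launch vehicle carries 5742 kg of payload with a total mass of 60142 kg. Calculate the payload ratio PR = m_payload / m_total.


PR = 5742 / 60142 = 0.0955

0.0955


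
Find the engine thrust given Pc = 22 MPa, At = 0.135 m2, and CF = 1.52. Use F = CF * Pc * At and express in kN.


F = 1.52 * 22e6 * 0.135 = 4.5144e+06 N = 4514.4 kN

4514.4 kN


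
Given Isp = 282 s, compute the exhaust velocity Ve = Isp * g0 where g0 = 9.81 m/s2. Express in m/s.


Ve = Isp * g0 = 282 * 9.81 = 2766.4 m/s

2766.4 m/s


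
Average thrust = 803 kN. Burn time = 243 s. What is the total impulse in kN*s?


It = 803 * 243 = 195129 kN*s

195129 kN*s


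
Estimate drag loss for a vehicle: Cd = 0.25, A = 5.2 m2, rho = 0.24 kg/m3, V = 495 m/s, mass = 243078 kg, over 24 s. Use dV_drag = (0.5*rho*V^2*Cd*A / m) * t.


D = 0.5 * 0.24 * 495^2 * 0.25 * 5.2 = 38223.9 N
a = 38223.9 / 243078 = 0.1572 m/s2
dV = 0.1572 * 24 = 3.8 m/s

3.8 m/s


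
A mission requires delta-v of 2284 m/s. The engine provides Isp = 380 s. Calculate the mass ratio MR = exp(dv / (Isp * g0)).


Ve = 380 * 9.81 = 3727.8 m/s
MR = exp(2284 / 3727.8) = 1.845

1.845


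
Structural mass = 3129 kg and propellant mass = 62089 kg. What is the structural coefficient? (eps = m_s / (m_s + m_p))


eps = 3129 / (3129 + 62089) = 0.048

0.048


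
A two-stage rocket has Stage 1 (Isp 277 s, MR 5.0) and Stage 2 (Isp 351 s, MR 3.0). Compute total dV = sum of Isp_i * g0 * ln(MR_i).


dV1 = 277 * 9.81 * ln(5.0) = 4373.4 m/s
dV2 = 351 * 9.81 * ln(3.0) = 3782.9 m/s
Total dV = 4373.4 + 3782.9 = 8156.3 m/s ~ 8156 m/s

8156 m/s


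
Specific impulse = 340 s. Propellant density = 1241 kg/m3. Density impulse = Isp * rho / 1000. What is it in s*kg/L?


rho*Isp = 340 * 1241 / 1000 = 422 s*kg/L

422 s*kg/L


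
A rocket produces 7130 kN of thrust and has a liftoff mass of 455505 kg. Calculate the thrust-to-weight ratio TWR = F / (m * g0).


TWR = 7130000 / (455505 * 9.81) = 1.6

1.6


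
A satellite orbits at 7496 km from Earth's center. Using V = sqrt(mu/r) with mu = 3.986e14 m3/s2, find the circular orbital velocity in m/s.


V = sqrt(3.986e14 / 7496000) = 7292 m/s

7292 m/s


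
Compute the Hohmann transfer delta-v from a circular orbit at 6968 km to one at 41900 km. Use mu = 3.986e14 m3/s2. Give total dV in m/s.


V1 = sqrt(mu/r1) = 7563.36 m/s
dV1 = V1*(sqrt(2*r2/(r1+r2)) - 1) = 2340.96 m/s
V2 = sqrt(mu/r2) = 3084.34 m/s
dV2 = V2*(1 - sqrt(2*r1/(r1+r2))) = 1437.24 m/s
Total dV = 3778 m/s

3778 m/s


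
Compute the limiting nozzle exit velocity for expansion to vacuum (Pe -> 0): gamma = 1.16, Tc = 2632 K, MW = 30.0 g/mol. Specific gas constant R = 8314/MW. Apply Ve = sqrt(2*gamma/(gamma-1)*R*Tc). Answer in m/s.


R = 8314 / 30.0 = 277.13 J/(kg.K)
Ve = sqrt(2 * 1.16 / (1.16 - 1) * 277.13 * 2632) = 3252 m/s

3252 m/s


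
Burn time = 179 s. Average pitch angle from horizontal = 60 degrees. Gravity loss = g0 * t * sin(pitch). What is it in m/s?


GL = 9.81 * 179 * sin(60 deg) = 1521 m/s

1521 m/s


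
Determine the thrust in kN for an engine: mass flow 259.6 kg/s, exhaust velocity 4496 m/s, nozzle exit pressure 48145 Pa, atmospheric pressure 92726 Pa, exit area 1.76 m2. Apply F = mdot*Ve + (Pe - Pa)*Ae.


F = 259.6 * 4496 + (48145 - 92726) * 1.76 = 1.0887e+06 N = 1088.7 kN

1088.7 kN


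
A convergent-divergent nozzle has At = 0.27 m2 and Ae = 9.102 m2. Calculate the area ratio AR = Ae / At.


AR = 9.102 / 0.27 = 33.7

33.7


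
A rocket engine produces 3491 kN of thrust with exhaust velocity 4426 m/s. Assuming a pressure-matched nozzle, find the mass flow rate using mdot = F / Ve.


mdot = F / Ve = 3491000 / 4426 = 788.7 kg/s

788.7 kg/s


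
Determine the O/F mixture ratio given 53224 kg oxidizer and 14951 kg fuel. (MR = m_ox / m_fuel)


MR = 53224 / 14951 = 3.56

3.56


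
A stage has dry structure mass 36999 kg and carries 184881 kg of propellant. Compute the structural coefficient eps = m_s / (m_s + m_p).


eps = 36999 / (36999 + 184881) = 0.1668

0.1668


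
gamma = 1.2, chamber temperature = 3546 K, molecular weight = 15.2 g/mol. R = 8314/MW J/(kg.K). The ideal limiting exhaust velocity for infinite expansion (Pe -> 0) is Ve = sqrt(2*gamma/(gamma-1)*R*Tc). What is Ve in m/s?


R = 8314 / 15.2 = 546.97 J/(kg.K)
Ve = sqrt(2 * 1.2 / (1.2 - 1) * 546.97 * 3546) = 4824 m/s

4824 m/s


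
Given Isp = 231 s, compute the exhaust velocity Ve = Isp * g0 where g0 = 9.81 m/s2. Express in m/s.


Ve = Isp * g0 = 231 * 9.81 = 2266.1 m/s

2266.1 m/s


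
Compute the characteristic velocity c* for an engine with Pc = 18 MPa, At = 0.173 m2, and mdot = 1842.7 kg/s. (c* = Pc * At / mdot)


c* = 18e6 * 0.173 / 1842.7 = 1690 m/s

1690 m/s


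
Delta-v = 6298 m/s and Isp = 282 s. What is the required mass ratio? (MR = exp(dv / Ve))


Ve = 282 * 9.81 = 2766.42 m/s
MR = exp(6298 / 2766.42) = 9.743

9.743


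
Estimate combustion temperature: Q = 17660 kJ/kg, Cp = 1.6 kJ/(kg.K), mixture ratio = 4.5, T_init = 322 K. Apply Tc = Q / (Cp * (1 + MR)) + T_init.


Tc = 17660 / (1.6 * (1 + 4.5)) + 322 = 2329 K

2329 K


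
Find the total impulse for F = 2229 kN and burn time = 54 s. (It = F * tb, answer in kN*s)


It = 2229 * 54 = 120366 kN*s

120366 kN*s


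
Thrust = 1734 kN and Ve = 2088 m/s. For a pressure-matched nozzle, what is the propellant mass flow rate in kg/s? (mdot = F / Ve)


mdot = F / Ve = 1734000 / 2088 = 830.5 kg/s

830.5 kg/s


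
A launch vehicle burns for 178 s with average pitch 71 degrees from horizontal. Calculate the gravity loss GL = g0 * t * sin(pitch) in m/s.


GL = 9.81 * 178 * sin(71 deg) = 1651 m/s

1651 m/s


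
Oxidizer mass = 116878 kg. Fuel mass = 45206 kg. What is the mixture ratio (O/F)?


MR = 116878 / 45206 = 2.59

2.59


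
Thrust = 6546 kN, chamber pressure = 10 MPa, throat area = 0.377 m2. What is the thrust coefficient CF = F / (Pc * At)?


CF = 6546000 / (10e6 * 0.377) = 1.74

1.74


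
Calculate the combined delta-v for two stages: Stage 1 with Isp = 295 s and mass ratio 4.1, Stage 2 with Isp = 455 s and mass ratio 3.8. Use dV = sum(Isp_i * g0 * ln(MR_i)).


dV1 = 295 * 9.81 * ln(4.1) = 4083.3 m/s
dV2 = 455 * 9.81 * ln(3.8) = 5958.8 m/s
Total dV = 4083.3 + 5958.8 = 10042.1 m/s ~ 10042 m/s

10042 m/s


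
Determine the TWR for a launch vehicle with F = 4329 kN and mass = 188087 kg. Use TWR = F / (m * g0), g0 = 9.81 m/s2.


TWR = 4329000 / (188087 * 9.81) = 2.35

2.35


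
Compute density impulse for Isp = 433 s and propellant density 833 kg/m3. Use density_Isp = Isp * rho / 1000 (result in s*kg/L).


rho*Isp = 433 * 833 / 1000 = 361 s*kg/L

361 s*kg/L


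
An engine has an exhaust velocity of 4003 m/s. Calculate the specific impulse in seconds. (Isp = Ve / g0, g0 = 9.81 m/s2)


Isp = Ve / g0 = 4003 / 9.81 = 408.1 s

408.1 s


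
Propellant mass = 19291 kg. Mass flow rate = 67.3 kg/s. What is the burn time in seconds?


tb = 19291 / 67.3 = 286.6 s

286.6 s


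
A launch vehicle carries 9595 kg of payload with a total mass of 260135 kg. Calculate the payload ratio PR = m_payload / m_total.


PR = 9595 / 260135 = 0.0369

0.0369


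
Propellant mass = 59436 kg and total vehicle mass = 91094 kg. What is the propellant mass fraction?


PMF = 59436 / 91094 = 0.652

0.652


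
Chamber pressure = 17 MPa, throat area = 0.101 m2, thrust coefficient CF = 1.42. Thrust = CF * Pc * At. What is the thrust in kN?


F = 1.42 * 17e6 * 0.101 = 2.4381e+06 N = 2438.1 kN

2438.1 kN


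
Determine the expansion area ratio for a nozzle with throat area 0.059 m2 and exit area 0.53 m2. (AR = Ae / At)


AR = 0.53 / 0.059 = 9.0

9.0


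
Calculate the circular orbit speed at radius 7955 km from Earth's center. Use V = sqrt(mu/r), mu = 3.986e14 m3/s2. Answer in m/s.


V = sqrt(3.986e14 / 7955000) = 7079 m/s

7079 m/s


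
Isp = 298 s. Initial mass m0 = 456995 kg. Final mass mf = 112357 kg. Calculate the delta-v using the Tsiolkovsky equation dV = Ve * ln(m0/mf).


Ve = 298 * 9.81 = 2923.38 m/s
dV = 2923.38 * ln(456995/112357) = 4101 m/s

4101 m/s


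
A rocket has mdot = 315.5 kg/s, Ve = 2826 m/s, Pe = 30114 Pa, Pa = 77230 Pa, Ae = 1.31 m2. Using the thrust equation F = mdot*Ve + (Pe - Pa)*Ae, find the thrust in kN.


F = 315.5 * 2826 + (30114 - 77230) * 1.31 = 829881.0 N = 829.9 kN

829.9 kN


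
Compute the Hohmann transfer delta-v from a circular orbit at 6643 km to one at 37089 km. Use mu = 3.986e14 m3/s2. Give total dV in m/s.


V1 = sqrt(mu/r1) = 7746.16 m/s
dV1 = V1*(sqrt(2*r2/(r1+r2)) - 1) = 2342.29 m/s
V2 = sqrt(mu/r2) = 3278.28 m/s
dV2 = V2*(1 - sqrt(2*r1/(r1+r2))) = 1471.34 m/s
Total dV = 3814 m/s

3814 m/s


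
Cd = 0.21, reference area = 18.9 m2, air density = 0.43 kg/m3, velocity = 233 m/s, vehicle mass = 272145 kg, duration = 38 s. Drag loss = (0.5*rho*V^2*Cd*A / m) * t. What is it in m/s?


D = 0.5 * 0.43 * 233^2 * 0.21 * 18.9 = 46326.7 N
a = 46326.7 / 272145 = 0.1702 m/s2
dV = 0.1702 * 38 = 6.5 m/s

6.5 m/s


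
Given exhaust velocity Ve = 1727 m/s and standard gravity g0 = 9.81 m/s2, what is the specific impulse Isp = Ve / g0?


Isp = Ve / g0 = 1727 / 9.81 = 176.0 s

176.0 s


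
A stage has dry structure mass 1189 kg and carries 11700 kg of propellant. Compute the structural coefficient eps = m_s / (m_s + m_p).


eps = 1189 / (1189 + 11700) = 0.0922

0.0922


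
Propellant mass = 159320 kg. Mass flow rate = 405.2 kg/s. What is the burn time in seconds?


tb = 159320 / 405.2 = 393.2 s

393.2 s


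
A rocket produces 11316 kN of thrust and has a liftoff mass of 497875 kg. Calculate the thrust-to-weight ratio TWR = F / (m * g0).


TWR = 11316000 / (497875 * 9.81) = 2.32

2.32


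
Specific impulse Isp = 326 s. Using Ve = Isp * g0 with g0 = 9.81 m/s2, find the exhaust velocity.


Ve = Isp * g0 = 326 * 9.81 = 3198.1 m/s

3198.1 m/s


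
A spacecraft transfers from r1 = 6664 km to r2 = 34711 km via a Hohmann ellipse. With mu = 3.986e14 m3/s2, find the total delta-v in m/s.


V1 = sqrt(mu/r1) = 7733.95 m/s
dV1 = V1*(sqrt(2*r2/(r1+r2)) - 1) = 2284.05 m/s
V2 = sqrt(mu/r2) = 3388.72 m/s
dV2 = V2*(1 - sqrt(2*r1/(r1+r2))) = 1465.41 m/s
Total dV = 3749 m/s

3749 m/s


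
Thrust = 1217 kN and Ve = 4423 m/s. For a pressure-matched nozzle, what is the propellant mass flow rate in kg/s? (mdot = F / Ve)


mdot = F / Ve = 1217000 / 4423 = 275.2 kg/s

275.2 kg/s


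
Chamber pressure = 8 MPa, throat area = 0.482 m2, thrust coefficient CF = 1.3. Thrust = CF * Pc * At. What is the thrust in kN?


F = 1.3 * 8e6 * 0.482 = 5.0128e+06 N = 5012.8 kN

5012.8 kN


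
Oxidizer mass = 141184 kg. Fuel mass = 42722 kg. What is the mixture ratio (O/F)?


MR = 141184 / 42722 = 3.3

3.3


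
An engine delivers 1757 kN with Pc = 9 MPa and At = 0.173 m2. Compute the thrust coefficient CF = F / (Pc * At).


CF = 1757000 / (9e6 * 0.173) = 1.13

1.13


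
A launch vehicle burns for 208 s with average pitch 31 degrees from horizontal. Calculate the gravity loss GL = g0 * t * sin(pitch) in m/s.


GL = 9.81 * 208 * sin(31 deg) = 1051 m/s

1051 m/s


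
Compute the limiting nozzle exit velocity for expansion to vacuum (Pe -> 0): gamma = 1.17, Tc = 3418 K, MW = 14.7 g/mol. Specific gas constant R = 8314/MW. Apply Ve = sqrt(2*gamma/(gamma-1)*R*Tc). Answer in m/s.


R = 8314 / 14.7 = 565.58 J/(kg.K)
Ve = sqrt(2 * 1.17 / (1.17 - 1) * 565.58 * 3418) = 5158 m/s

5158 m/s


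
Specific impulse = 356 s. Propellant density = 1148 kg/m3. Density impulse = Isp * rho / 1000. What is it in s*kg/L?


rho*Isp = 356 * 1148 / 1000 = 409 s*kg/L

409 s*kg/L


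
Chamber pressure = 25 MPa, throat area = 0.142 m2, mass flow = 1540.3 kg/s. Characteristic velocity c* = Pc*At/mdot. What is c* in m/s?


c* = 25e6 * 0.142 / 1540.3 = 2305 m/s

2305 m/s


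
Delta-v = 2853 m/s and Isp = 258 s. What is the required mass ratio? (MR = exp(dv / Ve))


Ve = 258 * 9.81 = 2530.98 m/s
MR = exp(2853 / 2530.98) = 3.087

3.087


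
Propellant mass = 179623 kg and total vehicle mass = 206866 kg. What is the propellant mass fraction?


PMF = 179623 / 206866 = 0.868

0.868


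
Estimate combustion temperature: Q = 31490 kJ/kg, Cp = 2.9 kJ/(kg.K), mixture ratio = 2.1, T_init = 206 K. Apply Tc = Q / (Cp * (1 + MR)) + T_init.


Tc = 31490 / (2.9 * (1 + 2.1)) + 206 = 3709 K

3709 K


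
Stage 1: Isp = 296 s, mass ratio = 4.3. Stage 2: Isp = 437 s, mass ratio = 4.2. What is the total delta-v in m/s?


dV1 = 296 * 9.81 * ln(4.3) = 4235.5 m/s
dV2 = 437 * 9.81 * ln(4.2) = 6152.2 m/s
Total dV = 4235.5 + 6152.2 = 10387.7 m/s ~ 10388 m/s

10388 m/s


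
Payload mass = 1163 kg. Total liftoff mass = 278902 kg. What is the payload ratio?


PR = 1163 / 278902 = 0.0042

0.0042


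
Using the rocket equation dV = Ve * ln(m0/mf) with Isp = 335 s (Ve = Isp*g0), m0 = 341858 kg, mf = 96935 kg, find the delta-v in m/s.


Ve = 335 * 9.81 = 3286.35 m/s
dV = 3286.35 * ln(341858/96935) = 4142 m/s

4142 m/s


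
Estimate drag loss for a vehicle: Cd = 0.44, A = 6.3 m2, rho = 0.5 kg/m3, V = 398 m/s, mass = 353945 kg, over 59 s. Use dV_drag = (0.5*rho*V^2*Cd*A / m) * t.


D = 0.5 * 0.5 * 398^2 * 0.44 * 6.3 = 109773.97 N
a = 109773.97 / 353945 = 0.3101 m/s2
dV = 0.3101 * 59 = 18.3 m/s

18.3 m/s


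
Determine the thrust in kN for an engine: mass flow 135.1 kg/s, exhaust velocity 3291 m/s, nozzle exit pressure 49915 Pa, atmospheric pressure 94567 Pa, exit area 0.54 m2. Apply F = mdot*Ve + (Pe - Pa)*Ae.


F = 135.1 * 3291 + (49915 - 94567) * 0.54 = 420502.0 N = 420.5 kN

420.5 kN


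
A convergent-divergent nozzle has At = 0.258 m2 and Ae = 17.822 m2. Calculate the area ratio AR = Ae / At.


AR = 17.822 / 0.258 = 69.1

69.1


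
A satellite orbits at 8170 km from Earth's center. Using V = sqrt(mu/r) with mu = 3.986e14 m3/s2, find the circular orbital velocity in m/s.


V = sqrt(3.986e14 / 8170000) = 6985 m/s

6985 m/s


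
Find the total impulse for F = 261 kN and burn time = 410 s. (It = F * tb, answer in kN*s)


It = 261 * 410 = 107010 kN*s

107010 kN*s


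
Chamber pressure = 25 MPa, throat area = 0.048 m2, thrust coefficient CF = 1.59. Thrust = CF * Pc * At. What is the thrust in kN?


F = 1.59 * 25e6 * 0.048 = 1.9080e+06 N = 1908.0 kN

1908.0 kN


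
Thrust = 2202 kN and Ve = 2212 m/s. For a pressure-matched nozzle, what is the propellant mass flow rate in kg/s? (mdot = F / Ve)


mdot = F / Ve = 2202000 / 2212 = 995.5 kg/s

995.5 kg/s


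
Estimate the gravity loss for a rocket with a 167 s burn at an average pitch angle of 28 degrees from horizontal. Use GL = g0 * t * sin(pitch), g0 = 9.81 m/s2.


GL = 9.81 * 167 * sin(28 deg) = 769 m/s

769 m/s


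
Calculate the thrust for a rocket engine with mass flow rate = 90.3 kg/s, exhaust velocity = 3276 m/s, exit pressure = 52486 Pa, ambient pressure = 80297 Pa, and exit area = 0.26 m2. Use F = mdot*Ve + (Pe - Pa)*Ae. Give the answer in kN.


F = 90.3 * 3276 + (52486 - 80297) * 0.26 = 288592.0 N = 288.6 kN

288.6 kN


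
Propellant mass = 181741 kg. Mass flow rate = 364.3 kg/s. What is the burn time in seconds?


tb = 181741 / 364.3 = 498.9 s

498.9 s


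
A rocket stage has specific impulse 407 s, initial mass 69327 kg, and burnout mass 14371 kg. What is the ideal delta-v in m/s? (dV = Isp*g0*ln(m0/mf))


Ve = 407 * 9.81 = 3992.67 m/s
dV = 3992.67 * ln(69327/14371) = 6283 m/s

6283 m/s


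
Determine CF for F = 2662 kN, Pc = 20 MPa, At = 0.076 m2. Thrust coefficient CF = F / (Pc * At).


CF = 2662000 / (20e6 * 0.076) = 1.75

1.75


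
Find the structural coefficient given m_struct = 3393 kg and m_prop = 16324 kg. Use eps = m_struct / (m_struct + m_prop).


eps = 3393 / (3393 + 16324) = 0.1721

0.1721


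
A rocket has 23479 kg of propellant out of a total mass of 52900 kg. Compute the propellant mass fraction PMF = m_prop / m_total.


PMF = 23479 / 52900 = 0.444

0.444


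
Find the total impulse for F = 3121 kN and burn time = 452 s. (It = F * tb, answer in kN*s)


It = 3121 * 452 = 1410692 kN*s

1410692 kN*s


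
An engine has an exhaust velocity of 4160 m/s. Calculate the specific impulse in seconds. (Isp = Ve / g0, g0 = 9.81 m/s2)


Isp = Ve / g0 = 4160 / 9.81 = 424.1 s

424.1 s


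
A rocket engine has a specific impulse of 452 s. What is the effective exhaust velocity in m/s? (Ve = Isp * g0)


Ve = Isp * g0 = 452 * 9.81 = 4434.1 m/s

4434.1 m/s


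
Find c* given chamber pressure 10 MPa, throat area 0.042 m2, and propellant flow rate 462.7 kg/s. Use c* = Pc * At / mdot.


c* = 10e6 * 0.042 / 462.7 = 908 m/s

908 m/s


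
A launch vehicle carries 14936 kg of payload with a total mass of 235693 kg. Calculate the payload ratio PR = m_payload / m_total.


PR = 14936 / 235693 = 0.0634

0.0634


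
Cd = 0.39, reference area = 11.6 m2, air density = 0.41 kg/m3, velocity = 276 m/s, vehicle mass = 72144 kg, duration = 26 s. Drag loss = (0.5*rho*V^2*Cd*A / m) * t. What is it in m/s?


D = 0.5 * 0.41 * 276^2 * 0.39 * 11.6 = 70647.15 N
a = 70647.15 / 72144 = 0.9793 m/s2
dV = 0.9793 * 26 = 25.5 m/s

25.5 m/s


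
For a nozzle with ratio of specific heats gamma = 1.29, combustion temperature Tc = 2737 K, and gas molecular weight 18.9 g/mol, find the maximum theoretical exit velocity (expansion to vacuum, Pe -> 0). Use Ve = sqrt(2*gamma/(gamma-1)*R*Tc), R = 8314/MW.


R = 8314 / 18.9 = 439.89 J/(kg.K)
Ve = sqrt(2 * 1.29 / (1.29 - 1) * 439.89 * 2737) = 3273 m/s

3273 m/s


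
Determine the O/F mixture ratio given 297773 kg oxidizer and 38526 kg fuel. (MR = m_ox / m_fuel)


MR = 297773 / 38526 = 7.73

7.73


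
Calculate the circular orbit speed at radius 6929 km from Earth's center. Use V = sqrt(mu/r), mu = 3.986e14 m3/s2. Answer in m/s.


V = sqrt(3.986e14 / 6929000) = 7585 m/s

7585 m/s


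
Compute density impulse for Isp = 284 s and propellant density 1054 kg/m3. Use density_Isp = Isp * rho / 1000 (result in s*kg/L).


rho*Isp = 284 * 1054 / 1000 = 299 s*kg/L

299 s*kg/L


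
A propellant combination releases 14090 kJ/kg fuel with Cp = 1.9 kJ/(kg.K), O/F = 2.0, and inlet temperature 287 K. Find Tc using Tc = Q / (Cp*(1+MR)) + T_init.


Tc = 14090 / (1.9 * (1 + 2.0)) + 287 = 2759 K

2759 K


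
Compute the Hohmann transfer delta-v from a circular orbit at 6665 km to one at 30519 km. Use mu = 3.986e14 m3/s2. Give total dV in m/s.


V1 = sqrt(mu/r1) = 7733.37 m/s
dV1 = V1*(sqrt(2*r2/(r1+r2)) - 1) = 2174.74 m/s
V2 = sqrt(mu/r2) = 3613.96 m/s
dV2 = V2*(1 - sqrt(2*r1/(r1+r2))) = 1450.14 m/s
Total dV = 3625 m/s

3625 m/s


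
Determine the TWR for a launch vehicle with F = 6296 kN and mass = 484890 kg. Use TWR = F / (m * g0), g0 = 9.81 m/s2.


TWR = 6296000 / (484890 * 9.81) = 1.32

1.32


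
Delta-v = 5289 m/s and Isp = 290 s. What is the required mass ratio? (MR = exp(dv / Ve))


Ve = 290 * 9.81 = 2844.9 m/s
MR = exp(5289 / 2844.9) = 6.418

6.418


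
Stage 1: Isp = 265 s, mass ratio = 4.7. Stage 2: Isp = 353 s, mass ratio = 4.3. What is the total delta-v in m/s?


dV1 = 265 * 9.81 * ln(4.7) = 4023.1 m/s
dV2 = 353 * 9.81 * ln(4.3) = 5051.1 m/s
Total dV = 4023.1 + 5051.1 = 9074.2 m/s ~ 9074 m/s

9074 m/s


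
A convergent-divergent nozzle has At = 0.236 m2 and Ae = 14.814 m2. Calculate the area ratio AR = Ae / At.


AR = 14.814 / 0.236 = 62.8

62.8


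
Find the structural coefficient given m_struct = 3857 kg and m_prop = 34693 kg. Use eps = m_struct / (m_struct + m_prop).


eps = 3857 / (3857 + 34693) = 0.1001

0.1001


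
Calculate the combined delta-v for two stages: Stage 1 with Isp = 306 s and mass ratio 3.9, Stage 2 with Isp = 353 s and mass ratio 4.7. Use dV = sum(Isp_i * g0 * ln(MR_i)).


dV1 = 306 * 9.81 * ln(3.9) = 4085.5 m/s
dV2 = 353 * 9.81 * ln(4.7) = 5359.1 m/s
Total dV = 4085.5 + 5359.1 = 9444.6 m/s ~ 9445 m/s

9445 m/s


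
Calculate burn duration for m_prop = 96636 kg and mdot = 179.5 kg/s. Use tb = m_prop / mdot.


tb = 96636 / 179.5 = 538.4 s

538.4 s


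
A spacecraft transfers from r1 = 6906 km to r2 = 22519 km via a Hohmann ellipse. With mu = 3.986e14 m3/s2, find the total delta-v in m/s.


V1 = sqrt(mu/r1) = 7597.23 m/s
dV1 = V1*(sqrt(2*r2/(r1+r2)) - 1) = 1801.88 m/s
V2 = sqrt(mu/r2) = 4207.21 m/s
dV2 = V2*(1 - sqrt(2*r1/(r1+r2))) = 1324.74 m/s
Total dV = 3127 m/s

3127 m/s


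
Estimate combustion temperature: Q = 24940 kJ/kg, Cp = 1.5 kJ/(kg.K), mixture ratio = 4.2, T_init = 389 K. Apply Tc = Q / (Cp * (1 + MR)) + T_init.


Tc = 24940 / (1.5 * (1 + 4.2)) + 389 = 3586 K

3586 K


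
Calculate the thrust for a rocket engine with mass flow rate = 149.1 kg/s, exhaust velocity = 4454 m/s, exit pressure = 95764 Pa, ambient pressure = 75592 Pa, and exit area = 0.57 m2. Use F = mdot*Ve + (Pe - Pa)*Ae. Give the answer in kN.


F = 149.1 * 4454 + (95764 - 75592) * 0.57 = 675589.0 N = 675.6 kN

675.6 kN


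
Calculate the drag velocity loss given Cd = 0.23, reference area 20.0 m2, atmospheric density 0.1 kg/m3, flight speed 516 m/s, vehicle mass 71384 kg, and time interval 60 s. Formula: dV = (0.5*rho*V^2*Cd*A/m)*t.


D = 0.5 * 0.1 * 516^2 * 0.23 * 20.0 = 61238.88 N
a = 61238.88 / 71384 = 0.8579 m/s2
dV = 0.8579 * 60 = 51.5 m/s

51.5 m/s


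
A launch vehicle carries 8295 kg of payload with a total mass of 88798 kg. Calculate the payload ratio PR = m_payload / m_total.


PR = 8295 / 88798 = 0.0934

0.0934


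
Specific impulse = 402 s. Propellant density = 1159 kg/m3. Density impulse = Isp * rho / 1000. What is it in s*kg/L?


rho*Isp = 402 * 1159 / 1000 = 466 s*kg/L

466 s*kg/L


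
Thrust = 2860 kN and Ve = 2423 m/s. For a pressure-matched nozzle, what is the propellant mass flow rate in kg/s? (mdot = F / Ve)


mdot = F / Ve = 2860000 / 2423 = 1180.4 kg/s

1180.4 kg/s


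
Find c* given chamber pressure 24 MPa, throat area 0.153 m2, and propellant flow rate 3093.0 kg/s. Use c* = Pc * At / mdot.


c* = 24e6 * 0.153 / 3093.0 = 1187 m/s

1187 m/s


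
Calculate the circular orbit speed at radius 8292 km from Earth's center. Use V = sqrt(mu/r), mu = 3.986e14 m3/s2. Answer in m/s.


V = sqrt(3.986e14 / 8292000) = 6933 m/s

6933 m/s


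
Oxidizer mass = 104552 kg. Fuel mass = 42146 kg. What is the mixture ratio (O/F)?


MR = 104552 / 42146 = 2.48

2.48


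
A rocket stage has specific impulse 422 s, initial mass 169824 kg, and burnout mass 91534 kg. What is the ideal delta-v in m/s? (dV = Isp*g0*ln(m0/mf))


Ve = 422 * 9.81 = 4139.82 m/s
dV = 4139.82 * ln(169824/91534) = 2559 m/s

2559 m/s


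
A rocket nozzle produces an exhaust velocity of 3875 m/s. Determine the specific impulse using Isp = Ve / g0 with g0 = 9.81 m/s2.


Isp = Ve / g0 = 3875 / 9.81 = 395.0 s

395.0 s


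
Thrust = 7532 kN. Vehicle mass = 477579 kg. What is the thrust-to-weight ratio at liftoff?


TWR = 7532000 / (477579 * 9.81) = 1.61

1.61


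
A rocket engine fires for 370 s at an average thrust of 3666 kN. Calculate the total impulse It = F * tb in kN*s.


It = 3666 * 370 = 1356420 kN*s

1356420 kN*s


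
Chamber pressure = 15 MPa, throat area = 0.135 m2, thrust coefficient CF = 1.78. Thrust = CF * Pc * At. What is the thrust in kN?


F = 1.78 * 15e6 * 0.135 = 3.6045e+06 N = 3604.5 kN

3604.5 kN


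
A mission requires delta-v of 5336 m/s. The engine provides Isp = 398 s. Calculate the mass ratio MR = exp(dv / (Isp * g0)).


Ve = 398 * 9.81 = 3904.38 m/s
MR = exp(5336 / 3904.38) = 3.922

3.922


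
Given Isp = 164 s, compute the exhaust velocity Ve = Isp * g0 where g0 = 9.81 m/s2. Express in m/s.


Ve = Isp * g0 = 164 * 9.81 = 1608.8 m/s

1608.8 m/s


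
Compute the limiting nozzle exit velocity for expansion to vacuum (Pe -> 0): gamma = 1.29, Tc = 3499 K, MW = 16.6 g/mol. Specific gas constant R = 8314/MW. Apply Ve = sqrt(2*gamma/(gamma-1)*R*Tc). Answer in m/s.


R = 8314 / 16.6 = 500.84 J/(kg.K)
Ve = sqrt(2 * 1.29 / (1.29 - 1) * 500.84 * 3499) = 3949 m/s

3949 m/s


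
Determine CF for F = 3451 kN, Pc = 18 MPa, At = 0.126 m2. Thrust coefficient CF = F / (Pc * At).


CF = 3451000 / (18e6 * 0.126) = 1.52

1.52


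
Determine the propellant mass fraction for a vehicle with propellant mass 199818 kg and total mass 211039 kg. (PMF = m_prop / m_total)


PMF = 199818 / 211039 = 0.947

0.947


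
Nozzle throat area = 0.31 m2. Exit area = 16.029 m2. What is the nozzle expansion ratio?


AR = 16.029 / 0.31 = 51.7

51.7


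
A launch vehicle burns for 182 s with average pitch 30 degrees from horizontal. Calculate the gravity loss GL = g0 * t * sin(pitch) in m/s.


GL = 9.81 * 182 * sin(30 deg) = 893 m/s

893 m/s


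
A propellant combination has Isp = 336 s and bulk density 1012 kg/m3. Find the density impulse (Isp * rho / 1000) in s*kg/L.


rho*Isp = 336 * 1012 / 1000 = 340 s*kg/L

340 s*kg/L


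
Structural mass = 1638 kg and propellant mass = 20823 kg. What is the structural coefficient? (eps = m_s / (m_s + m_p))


eps = 1638 / (1638 + 20823) = 0.0729

0.0729


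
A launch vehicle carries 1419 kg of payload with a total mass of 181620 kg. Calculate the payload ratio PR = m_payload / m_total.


PR = 1419 / 181620 = 0.0078

0.0078


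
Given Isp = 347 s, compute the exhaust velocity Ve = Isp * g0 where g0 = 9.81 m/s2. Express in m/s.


Ve = Isp * g0 = 347 * 9.81 = 3404.1 m/s

3404.1 m/s


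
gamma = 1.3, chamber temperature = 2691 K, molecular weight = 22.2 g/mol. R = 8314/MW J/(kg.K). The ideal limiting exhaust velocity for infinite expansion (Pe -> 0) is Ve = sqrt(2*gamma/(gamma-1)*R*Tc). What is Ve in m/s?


R = 8314 / 22.2 = 374.5 J/(kg.K)
Ve = sqrt(2 * 1.3 / (1.3 - 1) * 374.5 * 2691) = 2955 m/s

2955 m/s


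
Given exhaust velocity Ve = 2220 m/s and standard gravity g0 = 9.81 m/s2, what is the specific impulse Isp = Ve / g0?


Isp = Ve / g0 = 2220 / 9.81 = 226.3 s

226.3 s


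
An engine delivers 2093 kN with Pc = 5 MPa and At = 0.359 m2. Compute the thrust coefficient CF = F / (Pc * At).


CF = 2093000 / (5e6 * 0.359) = 1.17

1.17


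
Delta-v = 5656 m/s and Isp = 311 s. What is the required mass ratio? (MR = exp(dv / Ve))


Ve = 311 * 9.81 = 3050.91 m/s
MR = exp(5656 / 3050.91) = 6.384

6.384


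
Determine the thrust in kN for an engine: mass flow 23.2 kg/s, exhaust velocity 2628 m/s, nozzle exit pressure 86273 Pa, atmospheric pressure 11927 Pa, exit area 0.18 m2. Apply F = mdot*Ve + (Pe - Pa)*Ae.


F = 23.2 * 2628 + (86273 - 11927) * 0.18 = 74352.0 N = 74.4 kN

74.4 kN


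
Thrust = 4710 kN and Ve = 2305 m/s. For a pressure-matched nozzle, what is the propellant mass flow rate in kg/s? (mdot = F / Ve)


mdot = F / Ve = 4710000 / 2305 = 2043.4 kg/s

2043.4 kg/s


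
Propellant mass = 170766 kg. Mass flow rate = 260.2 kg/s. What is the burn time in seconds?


tb = 170766 / 260.2 = 656.3 s

656.3 s


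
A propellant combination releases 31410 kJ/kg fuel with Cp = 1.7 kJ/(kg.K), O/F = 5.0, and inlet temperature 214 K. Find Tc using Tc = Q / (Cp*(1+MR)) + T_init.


Tc = 31410 / (1.7 * (1 + 5.0)) + 214 = 3293 K

3293 K


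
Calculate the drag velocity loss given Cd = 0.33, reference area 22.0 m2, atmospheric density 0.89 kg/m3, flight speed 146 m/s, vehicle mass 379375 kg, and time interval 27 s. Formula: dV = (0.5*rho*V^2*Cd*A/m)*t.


D = 0.5 * 0.89 * 146^2 * 0.33 * 22.0 = 68865.6 N
a = 68865.6 / 379375 = 0.1815 m/s2
dV = 0.1815 * 27 = 4.9 m/s

4.9 m/s


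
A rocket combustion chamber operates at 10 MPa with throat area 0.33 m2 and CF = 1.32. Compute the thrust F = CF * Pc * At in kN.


F = 1.32 * 10e6 * 0.33 = 4.3560e+06 N = 4356.0 kN

4356.0 kN


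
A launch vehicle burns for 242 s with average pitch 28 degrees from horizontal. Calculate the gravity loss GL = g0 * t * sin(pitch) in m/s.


GL = 9.81 * 242 * sin(28 deg) = 1115 m/s

1115 m/s


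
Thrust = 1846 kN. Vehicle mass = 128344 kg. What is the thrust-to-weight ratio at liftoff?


TWR = 1846000 / (128344 * 9.81) = 1.47

1.47


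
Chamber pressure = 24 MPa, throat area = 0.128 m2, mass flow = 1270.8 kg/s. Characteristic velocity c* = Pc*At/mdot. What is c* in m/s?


c* = 24e6 * 0.128 / 1270.8 = 2417 m/s

2417 m/s


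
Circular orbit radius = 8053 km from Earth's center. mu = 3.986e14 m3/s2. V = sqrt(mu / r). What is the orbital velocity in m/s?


V = sqrt(3.986e14 / 8053000) = 7035 m/s

7035 m/s


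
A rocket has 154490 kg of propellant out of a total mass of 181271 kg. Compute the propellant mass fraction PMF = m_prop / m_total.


PMF = 154490 / 181271 = 0.852

0.852


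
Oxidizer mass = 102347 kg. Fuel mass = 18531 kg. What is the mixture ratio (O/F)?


MR = 102347 / 18531 = 5.52

5.52


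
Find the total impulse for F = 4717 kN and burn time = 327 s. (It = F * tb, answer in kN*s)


It = 4717 * 327 = 1542459 kN*s

1542459 kN*s


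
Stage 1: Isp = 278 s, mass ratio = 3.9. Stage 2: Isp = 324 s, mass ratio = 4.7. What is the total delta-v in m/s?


dV1 = 278 * 9.81 * ln(3.9) = 3711.6 m/s
dV2 = 324 * 9.81 * ln(4.7) = 4918.8 m/s
Total dV = 3711.6 + 4918.8 = 8630.4 m/s ~ 8630 m/s

8630 m/s


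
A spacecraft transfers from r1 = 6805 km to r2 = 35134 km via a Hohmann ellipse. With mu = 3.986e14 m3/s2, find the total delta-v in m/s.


V1 = sqrt(mu/r1) = 7653.4 m/s
dV1 = V1*(sqrt(2*r2/(r1+r2)) - 1) = 2253.19 m/s
V2 = sqrt(mu/r2) = 3368.25 m/s
dV2 = V2*(1 - sqrt(2*r1/(r1+r2))) = 1449.48 m/s
Total dV = 3703 m/s

3703 m/s


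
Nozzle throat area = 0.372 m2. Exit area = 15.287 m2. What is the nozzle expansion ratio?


AR = 15.287 / 0.372 = 41.1

41.1


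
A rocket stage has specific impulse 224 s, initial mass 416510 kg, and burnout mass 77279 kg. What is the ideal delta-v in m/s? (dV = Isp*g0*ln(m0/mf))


Ve = 224 * 9.81 = 2197.44 m/s
dV = 2197.44 * ln(416510/77279) = 3702 m/s

3702 m/s


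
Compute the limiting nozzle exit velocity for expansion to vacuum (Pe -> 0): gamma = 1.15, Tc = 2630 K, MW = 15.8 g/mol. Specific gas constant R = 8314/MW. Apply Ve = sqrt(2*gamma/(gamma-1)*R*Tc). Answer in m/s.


R = 8314 / 15.8 = 526.2 J/(kg.K)
Ve = sqrt(2 * 1.15 / (1.15 - 1) * 526.2 * 2630) = 4607 m/s

4607 m/s


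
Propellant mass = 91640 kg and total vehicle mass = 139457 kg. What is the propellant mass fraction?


PMF = 91640 / 139457 = 0.657

0.657


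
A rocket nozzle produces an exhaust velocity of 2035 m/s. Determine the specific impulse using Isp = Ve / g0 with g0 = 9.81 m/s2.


Isp = Ve / g0 = 2035 / 9.81 = 207.4 s

207.4 s


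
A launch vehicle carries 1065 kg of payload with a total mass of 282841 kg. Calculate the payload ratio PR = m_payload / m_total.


PR = 1065 / 282841 = 0.0038

0.0038


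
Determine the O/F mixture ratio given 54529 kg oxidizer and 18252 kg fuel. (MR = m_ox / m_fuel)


MR = 54529 / 18252 = 2.99

2.99


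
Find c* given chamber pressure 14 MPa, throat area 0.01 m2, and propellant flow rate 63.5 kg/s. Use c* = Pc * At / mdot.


c* = 14e6 * 0.01 / 63.5 = 2205 m/s

2205 m/s


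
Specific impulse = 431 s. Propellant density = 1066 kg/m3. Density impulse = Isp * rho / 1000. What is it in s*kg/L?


rho*Isp = 431 * 1066 / 1000 = 459 s*kg/L

459 s*kg/L


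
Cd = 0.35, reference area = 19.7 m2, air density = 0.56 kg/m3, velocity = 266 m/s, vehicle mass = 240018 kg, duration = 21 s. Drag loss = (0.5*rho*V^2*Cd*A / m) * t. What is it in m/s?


D = 0.5 * 0.56 * 266^2 * 0.35 * 19.7 = 136601.53 N
a = 136601.53 / 240018 = 0.5691 m/s2
dV = 0.5691 * 21 = 12.0 m/s

12.0 m/s


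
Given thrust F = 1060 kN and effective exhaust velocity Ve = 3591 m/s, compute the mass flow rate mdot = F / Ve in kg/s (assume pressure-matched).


mdot = F / Ve = 1060000 / 3591 = 295.2 kg/s

295.2 kg/s


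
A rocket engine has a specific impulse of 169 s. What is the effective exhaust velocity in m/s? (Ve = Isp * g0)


Ve = Isp * g0 = 169 * 9.81 = 1657.9 m/s

1657.9 m/s


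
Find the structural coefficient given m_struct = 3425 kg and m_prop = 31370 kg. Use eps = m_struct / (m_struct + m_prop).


eps = 3425 / (3425 + 31370) = 0.0984

0.0984


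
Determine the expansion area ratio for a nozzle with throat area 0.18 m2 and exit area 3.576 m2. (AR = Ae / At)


AR = 3.576 / 0.18 = 19.9

19.9


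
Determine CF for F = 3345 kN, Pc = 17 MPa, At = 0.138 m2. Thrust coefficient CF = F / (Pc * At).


CF = 3345000 / (17e6 * 0.138) = 1.43

1.43


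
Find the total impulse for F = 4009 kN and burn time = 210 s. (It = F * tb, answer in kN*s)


It = 4009 * 210 = 841890 kN*s

841890 kN*s


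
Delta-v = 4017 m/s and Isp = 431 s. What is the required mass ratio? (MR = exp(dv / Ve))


Ve = 431 * 9.81 = 4228.11 m/s
MR = exp(4017 / 4228.11) = 2.586

2.586


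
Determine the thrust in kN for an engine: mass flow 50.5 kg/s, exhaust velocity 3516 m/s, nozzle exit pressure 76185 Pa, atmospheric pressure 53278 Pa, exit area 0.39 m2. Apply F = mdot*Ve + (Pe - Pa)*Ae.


F = 50.5 * 3516 + (76185 - 53278) * 0.39 = 186492.0 N = 186.5 kN

186.5 kN


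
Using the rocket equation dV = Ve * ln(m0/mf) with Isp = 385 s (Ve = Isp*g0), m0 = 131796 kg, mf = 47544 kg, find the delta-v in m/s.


Ve = 385 * 9.81 = 3776.85 m/s
dV = 3776.85 * ln(131796/47544) = 3851 m/s

3851 m/s


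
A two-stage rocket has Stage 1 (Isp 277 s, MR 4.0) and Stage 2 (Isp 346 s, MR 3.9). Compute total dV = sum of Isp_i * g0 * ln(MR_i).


dV1 = 277 * 9.81 * ln(4.0) = 3767.1 m/s
dV2 = 346 * 9.81 * ln(3.9) = 4619.5 m/s
Total dV = 3767.1 + 4619.5 = 8386.6 m/s ~ 8387 m/s

8387 m/s


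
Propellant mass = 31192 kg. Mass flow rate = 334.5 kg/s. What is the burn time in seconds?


tb = 31192 / 334.5 = 93.2 s

93.2 s


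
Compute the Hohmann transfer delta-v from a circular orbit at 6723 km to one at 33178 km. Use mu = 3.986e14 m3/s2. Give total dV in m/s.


V1 = sqrt(mu/r1) = 7699.94 m/s
dV1 = V1*(sqrt(2*r2/(r1+r2)) - 1) = 2229.75 m/s
V2 = sqrt(mu/r2) = 3466.12 m/s
dV2 = V2*(1 - sqrt(2*r1/(r1+r2))) = 1454.03 m/s
Total dV = 3684 m/s

3684 m/s


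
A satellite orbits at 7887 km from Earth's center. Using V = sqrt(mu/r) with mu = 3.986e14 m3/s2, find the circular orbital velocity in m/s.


V = sqrt(3.986e14 / 7887000) = 7109 m/s

7109 m/s


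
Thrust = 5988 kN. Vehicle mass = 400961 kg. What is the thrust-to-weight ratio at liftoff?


TWR = 5988000 / (400961 * 9.81) = 1.52

1.52


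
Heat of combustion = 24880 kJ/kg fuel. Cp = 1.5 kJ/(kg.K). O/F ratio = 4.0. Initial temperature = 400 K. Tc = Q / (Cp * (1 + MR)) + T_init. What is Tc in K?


Tc = 24880 / (1.5 * (1 + 4.0)) + 400 = 3717 K

3717 K


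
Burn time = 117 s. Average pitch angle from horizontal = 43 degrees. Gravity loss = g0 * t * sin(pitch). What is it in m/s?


GL = 9.81 * 117 * sin(43 deg) = 783 m/s

783 m/s


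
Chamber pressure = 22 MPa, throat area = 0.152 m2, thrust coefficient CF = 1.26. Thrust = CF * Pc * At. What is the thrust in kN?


F = 1.26 * 22e6 * 0.152 = 4.2134e+06 N = 4213.4 kN

4213.4 kN


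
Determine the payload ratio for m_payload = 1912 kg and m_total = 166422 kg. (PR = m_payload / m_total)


PR = 1912 / 166422 = 0.0115

0.0115


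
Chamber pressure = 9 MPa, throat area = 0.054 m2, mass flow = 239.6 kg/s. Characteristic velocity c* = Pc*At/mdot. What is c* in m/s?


c* = 9e6 * 0.054 / 239.6 = 2028 m/s

2028 m/s


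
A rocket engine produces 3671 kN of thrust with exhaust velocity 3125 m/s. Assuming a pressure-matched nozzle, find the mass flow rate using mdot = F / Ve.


mdot = F / Ve = 3671000 / 3125 = 1174.7 kg/s

1174.7 kg/s


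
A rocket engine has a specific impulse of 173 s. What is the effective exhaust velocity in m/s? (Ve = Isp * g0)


Ve = Isp * g0 = 173 * 9.81 = 1697.1 m/s

1697.1 m/s


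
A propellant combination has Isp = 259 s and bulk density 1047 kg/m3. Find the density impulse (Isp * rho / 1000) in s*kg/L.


rho*Isp = 259 * 1047 / 1000 = 271 s*kg/L

271 s*kg/L


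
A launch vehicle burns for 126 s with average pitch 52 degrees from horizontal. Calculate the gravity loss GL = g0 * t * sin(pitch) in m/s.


GL = 9.81 * 126 * sin(52 deg) = 974 m/s

974 m/s
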